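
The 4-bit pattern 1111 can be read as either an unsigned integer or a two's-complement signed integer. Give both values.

unsigned = 15, signed = -1

Unsigned: 1111 = 15.
Signed: MSB=1 → 15 − 16 = -1.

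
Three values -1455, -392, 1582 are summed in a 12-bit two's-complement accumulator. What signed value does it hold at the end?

-1455 + (-392) = -1847 (100011001001)
-1847 + 1582 = -265 (111011110111)

-265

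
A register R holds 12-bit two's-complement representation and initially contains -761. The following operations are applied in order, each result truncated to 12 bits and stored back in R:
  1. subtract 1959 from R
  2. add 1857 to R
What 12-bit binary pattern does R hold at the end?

Start: R = -761 = 110100000111.
R = -761 − 1959 = -2720; wraps to 1376 = 010101100000
R = 1376 + 1857 = 3233; wraps to -863 = 110010100001

110010100001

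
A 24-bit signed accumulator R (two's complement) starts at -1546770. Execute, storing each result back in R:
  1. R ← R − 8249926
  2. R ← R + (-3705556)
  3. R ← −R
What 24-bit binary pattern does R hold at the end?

110011100000011100101100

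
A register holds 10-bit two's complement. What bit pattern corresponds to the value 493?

493 is non-negative, so write it directly in 10 bits: 0111101101.

0111101101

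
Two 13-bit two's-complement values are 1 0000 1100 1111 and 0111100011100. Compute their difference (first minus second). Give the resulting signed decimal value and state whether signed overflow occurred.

1 0000 1100 1111 → 1000011001111 = -3889 (signed)
0111100011100 = 3868 (signed)
Subtract via negate-and-add: invert 0111100011100 + 1 = 1000011100100 (i.e. -3868).
  1000011001111
+ 1000011100100
= 0000110110011  (discard carry-out 1)
Result 0000110110011: MSB = 0 → value 435.
Both addends (after negating the subtrahend) are negative but the stored result is non-negative: signed overflow. The true value -3889 − 3868 = -7757 lies outside [-4096, 4095].

435; overflow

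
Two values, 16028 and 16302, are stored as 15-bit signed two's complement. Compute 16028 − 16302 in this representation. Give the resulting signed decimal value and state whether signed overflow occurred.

-274; no overflow

16028 → 011111010011100
16302 → 011111110101110
Subtract via negate-and-add: invert 011111110101110 + 1 = 100000001010010 (i.e. -16302).
  011111010011100
+ 100000001010010
= 111111011101110
Result 111111011101110: MSB = 1 → 32494 − 32768 = -274.
Addends (after negating the subtrahend) have opposite signs, so signed overflow cannot occur.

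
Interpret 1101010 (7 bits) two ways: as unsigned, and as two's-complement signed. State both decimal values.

Unsigned: 1101010 = 106.
Signed: MSB=1 → 106 − 128 = -22.

unsigned = 106, signed = -22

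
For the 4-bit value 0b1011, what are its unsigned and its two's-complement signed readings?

Unsigned: 1011 = 11.
Signed: MSB=1 → 11 − 16 = -5.

unsigned = 11, signed = -5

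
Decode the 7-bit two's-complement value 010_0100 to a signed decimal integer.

MSB is 0, so the value is non-negative: 0100100 = 36.

36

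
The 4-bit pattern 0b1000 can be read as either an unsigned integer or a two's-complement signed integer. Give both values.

Unsigned: 1000 = 8.
Signed: MSB=1 → 8 − 16 = -8.

unsigned = 8, signed = -8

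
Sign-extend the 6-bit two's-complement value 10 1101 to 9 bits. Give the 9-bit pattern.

MSB of 101101 is 1; replicate it into the new high bits.
111|101101 → 111101101 (still -19).

111101101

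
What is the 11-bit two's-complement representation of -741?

10100011011

|-741| = 741 = 01011100101 in 11 bits.
Invert the bits: 10100011010. Add 1: 10100011011.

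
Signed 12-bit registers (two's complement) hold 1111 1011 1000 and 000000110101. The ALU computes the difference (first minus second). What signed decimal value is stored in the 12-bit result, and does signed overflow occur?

-125; no overflow

1111 1011 1000 → 111110111000 = -72 (signed)
000000110101 = 53 (signed)
Subtract via negate-and-add: invert 000000110101 + 1 = 111111001011 (i.e. -53).
  111110111000
+ 111111001011
= 111110000011  (discard carry-out 1)
Result 111110000011: MSB = 1 → 3971 − 4096 = -125.
Both addends (after negating the subtrahend) are negative and so is the stored result: no signed overflow.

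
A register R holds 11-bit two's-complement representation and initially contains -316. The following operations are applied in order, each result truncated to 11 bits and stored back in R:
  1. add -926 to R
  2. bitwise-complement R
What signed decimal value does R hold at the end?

Start: R = -316 = 11011000100.
R = -316 + (-926) = -1242; wraps to 806 = 01100100110
R = NOT 01100100110 = 10011011001 = -807

-807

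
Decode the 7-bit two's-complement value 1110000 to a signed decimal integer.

MSB is 1, so the value is negative.
Invert: 0001111. Add 1: 0010000 = 16. So the value is −16.

-16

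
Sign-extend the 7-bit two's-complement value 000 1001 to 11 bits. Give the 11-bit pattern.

MSB of 0001001 is 0; replicate it into the new high bits.
0000|0001001 → 00000001001 (still 9).

00000001001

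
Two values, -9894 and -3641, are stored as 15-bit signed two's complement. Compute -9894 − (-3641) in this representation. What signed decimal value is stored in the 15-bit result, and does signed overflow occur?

-9894 → 101100101011010
-3641 → 111000111000111
Subtract via negate-and-add: invert 111000111000111 + 1 = 000111000111001 (i.e. 3641).
  101100101011010
+ 000111000111001
= 110011110010011
Result 110011110010011: MSB = 1 → 26515 − 32768 = -6253.
Addends (after negating the subtrahend) have opposite signs, so signed overflow cannot occur.

-6253; no overflow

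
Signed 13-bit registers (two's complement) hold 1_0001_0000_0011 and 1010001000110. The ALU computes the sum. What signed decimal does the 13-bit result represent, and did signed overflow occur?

1353; overflow

1_0001_0000_0011 → 1000100000011 = -3837 (signed)
1010001000110 = -3002 (signed)
  1000100000011
+ 1010001000110
= 0010101001001  (discard carry-out 1)
Result 0010101001001: MSB = 0 → value 1353.
Both addends are negative but the stored result is non-negative: signed overflow. The true value -3837 + (-3002) = -6839 lies outside [-4096, 4095].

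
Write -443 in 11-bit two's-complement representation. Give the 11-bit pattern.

|-443| = 443 = 00110111011 in 11 bits.
Invert the bits: 11001000100. Add 1: 11001000101.
Check: 11001000101 reads as 1605 − 2048 = -443.

11001000101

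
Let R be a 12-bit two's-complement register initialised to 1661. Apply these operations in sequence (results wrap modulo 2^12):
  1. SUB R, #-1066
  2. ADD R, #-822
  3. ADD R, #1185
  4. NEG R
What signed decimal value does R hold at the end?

1006

Start: R = 1661 = 011001111101.
R = 1661 − (-1066) = 2727; wraps to -1369 = 101010100111
R = -1369 + (-822) = -2191; wraps to 1905 = 011101110001
R = 1905 + 1185 = 3090; wraps to -1006 = 110000010010
R = −(-1006) = 1006 = 001111101110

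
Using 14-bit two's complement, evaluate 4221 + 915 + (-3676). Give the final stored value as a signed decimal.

4221 + 915 = 5136 (01010000010000)
5136 + (-3676) = 1460 (00010110110100)

1460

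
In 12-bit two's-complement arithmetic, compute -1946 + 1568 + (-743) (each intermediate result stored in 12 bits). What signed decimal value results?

-1121

-1946 + 1568 = -378 (111010000110)
-378 + (-743) = -1121 (101110011111)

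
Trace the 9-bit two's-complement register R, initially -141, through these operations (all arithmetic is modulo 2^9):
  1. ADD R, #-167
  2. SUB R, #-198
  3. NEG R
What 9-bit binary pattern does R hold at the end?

001101110

Start: R = -141 = 101110011.
R = -141 + (-167) = -308; wraps to 204 = 011001100
R = 204 − (-198) = 402; wraps to -110 = 110010010
R = −(-110) = 110 = 001101110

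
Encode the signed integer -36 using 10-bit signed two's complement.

1111011100

|-36| = 36 = 0000100100 in 10 bits.
Invert the bits: 1111011011. Add 1: 1111011100.
Check: 1111011100 reads as 988 − 1024 = -36.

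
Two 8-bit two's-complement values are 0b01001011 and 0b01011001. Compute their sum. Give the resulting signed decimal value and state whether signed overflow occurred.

-92; overflow

0b01001011 → 01001011 = 75 (signed)
0b01011001 → 01011001 = 89 (signed)
  01001011
+ 01011001
= 10100100
Result 10100100: MSB = 1 → 164 − 256 = -92.
Both addends are non-negative but the stored result is negative: signed overflow. The true value 75 + 89 = 164 lies outside [-128, 127].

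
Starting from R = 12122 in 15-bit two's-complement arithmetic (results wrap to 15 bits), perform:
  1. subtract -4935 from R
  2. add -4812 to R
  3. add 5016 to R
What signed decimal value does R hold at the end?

-15507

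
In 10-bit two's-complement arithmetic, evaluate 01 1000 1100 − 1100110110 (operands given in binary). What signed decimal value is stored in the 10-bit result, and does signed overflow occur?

01 1000 1100 → 0110001100 = 396 (signed)
1100110110 = -202 (signed)
Subtract via negate-and-add: invert 1100110110 + 1 = 0011001010 (i.e. 202).
  0110001100
+ 0011001010
= 1001010110
Result 1001010110: MSB = 1 → 598 − 1024 = -426.
Both addends (after negating the subtrahend) are non-negative but the stored result is negative: signed overflow. The true value 396 − (-202) = 598 lies outside [-512, 511].

-426; overflow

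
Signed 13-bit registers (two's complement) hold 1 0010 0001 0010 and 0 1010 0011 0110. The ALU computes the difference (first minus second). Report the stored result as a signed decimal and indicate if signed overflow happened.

2012; overflow

1 0010 0001 0010 → 1001000010010 = -3566 (signed)
0 1010 0011 0110 → 0101000110110 = 2614 (signed)
Subtract via negate-and-add: invert 0101000110110 + 1 = 1010111001010 (i.e. -2614).
  1001000010010
+ 1010111001010
= 0011111011100  (discard carry-out 1)
Result 0011111011100: MSB = 0 → value 2012.
Both addends (after negating the subtrahend) are negative but the stored result is non-negative: signed overflow. The true value -3566 − 2614 = -6180 lies outside [-4096, 4095].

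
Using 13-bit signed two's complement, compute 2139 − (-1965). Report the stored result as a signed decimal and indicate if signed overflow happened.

-4088; overflow

2139 → 0100001011011
-1965 → 1100001010011
Subtract via negate-and-add: invert 1100001010011 + 1 = 0011110101101 (i.e. 1965).
  0100001011011
+ 0011110101101
= 1000000001000
Result 1000000001000: MSB = 1 → 4104 − 8192 = -4088.
Both addends (after negating the subtrahend) are non-negative but the stored result is negative: signed overflow. The true value 2139 − (-1965) = 4104 lies outside [-4096, 4095].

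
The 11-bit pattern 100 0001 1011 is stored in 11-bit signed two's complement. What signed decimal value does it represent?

-997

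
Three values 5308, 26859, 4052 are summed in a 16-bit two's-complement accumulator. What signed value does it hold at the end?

-29317

5308 + 26859 = 32167 (0111110110100111)
32167 + 4052 = 36219 → wraps to -29317 (1000110101111011)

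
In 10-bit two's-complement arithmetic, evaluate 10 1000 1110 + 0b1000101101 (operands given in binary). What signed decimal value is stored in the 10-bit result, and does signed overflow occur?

187; overflow

10 1000 1110 → 1010001110 = -370 (signed)
0b1000101101 → 1000101101 = -467 (signed)
  1010001110
+ 1000101101
= 0010111011  (discard carry-out 1)
Result 0010111011: MSB = 0 → value 187.
Both addends are negative but the stored result is non-negative: signed overflow. The true value -370 + (-467) = -837 lies outside [-512, 511].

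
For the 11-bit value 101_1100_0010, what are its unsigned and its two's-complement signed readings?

unsigned = 1474, signed = -574

Unsigned: 10111000010 = 1474.
Signed: MSB=1 → 1474 − 2048 = -574.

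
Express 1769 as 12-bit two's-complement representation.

1769 is non-negative, so write it directly in 12 bits: 011011101001.

011011101001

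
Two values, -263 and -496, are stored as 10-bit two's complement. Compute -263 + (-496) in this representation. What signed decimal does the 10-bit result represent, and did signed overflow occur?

265; overflow

-263 → 1011111001
-496 → 1000010000
  1011111001
+ 1000010000
= 0100001001  (discard carry-out 1)
Result 0100001001: MSB = 0 → value 265.
Both addends are negative but the stored result is non-negative: signed overflow. The true value -263 + (-496) = -759 lies outside [-512, 511].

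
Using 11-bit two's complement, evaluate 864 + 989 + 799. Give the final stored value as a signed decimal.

604

864 + 989 = 1853 → wraps to -195 (11100111101)
-195 + 799 = 604 (01001011100)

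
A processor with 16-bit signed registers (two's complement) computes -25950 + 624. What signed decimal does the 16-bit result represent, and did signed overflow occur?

-25950 → 1001101010100010
624 → 0000001001110000
  1001101010100010
+ 0000001001110000
= 1001110100010010
Result 1001110100010010: MSB = 1 → 40210 − 65536 = -25326.
Addends have opposite signs, so signed overflow cannot occur.

-25326; no overflow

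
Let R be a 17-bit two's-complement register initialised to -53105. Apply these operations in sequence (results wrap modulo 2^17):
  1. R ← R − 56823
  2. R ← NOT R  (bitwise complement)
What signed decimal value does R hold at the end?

Start: R = -53105 = 10011000010001111.
R = -53105 − 56823 = -109928; wraps to 21144 = 00101001010011000
R = NOT 00101001010011000 = 11010110101100111 = -21145

-21145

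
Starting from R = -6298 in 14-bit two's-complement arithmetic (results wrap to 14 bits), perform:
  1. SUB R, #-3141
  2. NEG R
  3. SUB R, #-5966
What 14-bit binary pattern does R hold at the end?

10001110100011

Start: R = -6298 = 10011101100110.
R = -6298 − (-3141) = -3157 = 11001110101011
R = −(-3157) = 3157 = 00110001010101
R = 3157 − (-5966) = 9123; wraps to -7261 = 10001110100011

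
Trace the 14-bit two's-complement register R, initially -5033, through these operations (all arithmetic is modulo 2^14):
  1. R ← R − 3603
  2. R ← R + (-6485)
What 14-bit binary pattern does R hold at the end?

Start: R = -5033 = 10110001010111.
R = -5033 − 3603 = -8636; wraps to 7748 = 01111001000100
R = 7748 + (-6485) = 1263 = 00010011101111

00010011101111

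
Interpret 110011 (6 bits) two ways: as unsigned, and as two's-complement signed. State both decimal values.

unsigned = 51, signed = -13

Unsigned: 110011 = 51.
Signed: MSB=1 → 51 − 64 = -13.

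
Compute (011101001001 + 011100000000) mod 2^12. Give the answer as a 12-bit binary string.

  011101001001
+ 011100000000
= 111001001001

111001001001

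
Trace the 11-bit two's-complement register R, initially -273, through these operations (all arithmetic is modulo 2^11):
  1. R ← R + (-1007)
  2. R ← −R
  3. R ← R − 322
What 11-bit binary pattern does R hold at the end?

Start: R = -273 = 11011101111.
R = -273 + (-1007) = -1280; wraps to 768 = 01100000000
R = −(768) = -768 = 10100000000
R = -768 − 322 = -1090; wraps to 958 = 01110111110

01110111110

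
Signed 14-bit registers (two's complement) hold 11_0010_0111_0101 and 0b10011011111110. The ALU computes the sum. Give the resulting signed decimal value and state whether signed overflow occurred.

6515; overflow

11_0010_0111_0101 → 11001001110101 = -3467 (signed)
0b10011011111110 → 10011011111110 = -6402 (signed)
  11001001110101
+ 10011011111110
= 01100101110011  (discard carry-out 1)
Result 01100101110011: MSB = 0 → value 6515.
Both addends are negative but the stored result is non-negative: signed overflow. The true value -3467 + (-6402) = -9869 lies outside [-8192, 8191].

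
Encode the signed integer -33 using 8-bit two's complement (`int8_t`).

11011111

|-33| = 33 = 00100001 in 8 bits.
Invert the bits: 11011110. Add 1: 11011111.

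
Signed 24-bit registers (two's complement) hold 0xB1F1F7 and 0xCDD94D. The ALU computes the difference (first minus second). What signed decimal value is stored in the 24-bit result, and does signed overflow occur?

0xB1F1F7 = 101100011111000111110111 = -5115401 (signed)
0xCDD94D = 110011011101100101001101 = -3286707 (signed)
Subtract via negate-and-add: invert 110011011101100101001101 + 1 = 001100100010011010110011 (i.e. 3286707).
  101100011111000111110111
+ 001100100010011010110011
= 111001000001100010101010
Result 111001000001100010101010: MSB = 1 → 14948522 − 16777216 = -1828694.
Addends (after negating the subtrahend) have opposite signs, so signed overflow cannot occur.

-1828694; no overflow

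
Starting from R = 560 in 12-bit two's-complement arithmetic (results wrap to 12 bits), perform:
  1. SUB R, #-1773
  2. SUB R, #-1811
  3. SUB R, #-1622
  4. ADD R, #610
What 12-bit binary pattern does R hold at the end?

Start: R = 560 = 001000110000.
R = 560 − (-1773) = 2333; wraps to -1763 = 100100011101
R = -1763 − (-1811) = 48 = 000000110000
R = 48 − (-1622) = 1670 = 011010000110
R = 1670 + 610 = 2280; wraps to -1816 = 100011101000

100011101000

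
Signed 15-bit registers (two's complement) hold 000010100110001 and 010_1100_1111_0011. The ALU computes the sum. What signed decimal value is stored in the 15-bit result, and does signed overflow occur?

12836; no overflow

000010100110001 = 1329 (signed)
010_1100_1111_0011 → 010110011110011 = 11507 (signed)
  000010100110001
+ 010110011110011
= 011001000100100
Result 011001000100100: MSB = 0 → value 12836.
Both addends are non-negative and so is the stored result: no signed overflow.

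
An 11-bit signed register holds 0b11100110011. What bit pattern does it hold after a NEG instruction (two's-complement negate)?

00011001101

Invert: 00011001100. Add 1: 00011001101.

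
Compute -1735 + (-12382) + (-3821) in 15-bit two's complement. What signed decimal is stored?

-1735 + (-12382) = -14117 (100100011011011)
-14117 + (-3821) = -17938 → wraps to 14830 (011100111101110)

14830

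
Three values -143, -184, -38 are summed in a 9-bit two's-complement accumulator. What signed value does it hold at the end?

-143 + (-184) = -327 → wraps to 185 (010111001)
185 + (-38) = 147 (010010011)

147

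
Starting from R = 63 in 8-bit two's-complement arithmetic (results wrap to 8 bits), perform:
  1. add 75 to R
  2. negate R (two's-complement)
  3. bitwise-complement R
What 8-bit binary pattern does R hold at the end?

10001001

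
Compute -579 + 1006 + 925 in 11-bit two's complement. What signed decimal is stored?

-579 + 1006 = 427 (00110101011)
427 + 925 = 1352 → wraps to -696 (10101001000)

-696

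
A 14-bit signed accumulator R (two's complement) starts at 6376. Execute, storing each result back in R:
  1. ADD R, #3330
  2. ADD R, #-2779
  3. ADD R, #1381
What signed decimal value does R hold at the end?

Start: R = 6376 = 01100011101000.
R = 6376 + 3330 = 9706; wraps to -6678 = 10010111101010
R = -6678 + (-2779) = -9457; wraps to 6927 = 01101100001111
R = 6927 + 1381 = 8308; wraps to -8076 = 10000001110100

-8076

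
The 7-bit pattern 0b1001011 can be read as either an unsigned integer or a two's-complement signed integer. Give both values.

Unsigned: 1001011 = 75.
Signed: MSB=1 → 75 − 128 = -53.

unsigned = 75, signed = -53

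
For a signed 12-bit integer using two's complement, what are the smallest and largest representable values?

Minimum: −2^11 = -2048.
Maximum: 2^11 − 1 = 2047.

min = -2048, max = 2047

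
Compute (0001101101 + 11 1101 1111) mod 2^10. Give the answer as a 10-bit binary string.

  0001101101
+ 1111011111
= 0001001100  (discard carry-out 1)

0001001100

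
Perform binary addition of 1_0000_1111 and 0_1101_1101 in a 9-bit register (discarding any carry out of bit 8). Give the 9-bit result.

111101100

  100001111
+ 011011101
= 111101100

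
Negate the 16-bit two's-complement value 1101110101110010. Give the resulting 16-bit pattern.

0010001010001110

Invert: 0010001010001101. Add 1: 0010001010001110.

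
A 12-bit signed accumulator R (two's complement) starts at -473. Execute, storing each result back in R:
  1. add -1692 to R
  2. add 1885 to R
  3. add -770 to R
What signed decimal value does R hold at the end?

-1050

Start: R = -473 = 111000100111.
R = -473 + (-1692) = -2165; wraps to 1931 = 011110001011
R = 1931 + 1885 = 3816; wraps to -280 = 111011101000
R = -280 + (-770) = -1050 = 101111100110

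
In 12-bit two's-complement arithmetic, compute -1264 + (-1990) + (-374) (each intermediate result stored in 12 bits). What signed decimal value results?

-1264 + (-1990) = -3254 → wraps to 842 (001101001010)
842 + (-374) = 468 (000111010100)

468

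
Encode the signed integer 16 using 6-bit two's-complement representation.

16 is non-negative, so write it directly in 6 bits: 010000.

010000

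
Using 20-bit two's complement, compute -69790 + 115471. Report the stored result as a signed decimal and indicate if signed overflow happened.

45681; no overflow

-69790 → 11101110111101100010
115471 → 00011100001100001111
  11101110111101100010
+ 00011100001100001111
= 00001011001001110001  (discard carry-out 1)
Result 00001011001001110001: MSB = 0 → value 45681.
Addends have opposite signs, so signed overflow cannot occur.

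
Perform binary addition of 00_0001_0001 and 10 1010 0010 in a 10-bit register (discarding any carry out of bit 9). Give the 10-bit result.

  0000010001
+ 1010100010
= 1010110011

1010110011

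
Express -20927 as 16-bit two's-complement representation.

|-20927| = 20927 = 0101000110111111 in 16 bits.
Invert the bits: 1010111001000000. Add 1: 1010111001000001.

1010111001000001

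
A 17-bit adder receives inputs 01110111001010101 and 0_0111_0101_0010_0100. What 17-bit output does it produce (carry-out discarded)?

10110001101111001

  01110111001010101
+ 00111010100100100
= 10110001101111001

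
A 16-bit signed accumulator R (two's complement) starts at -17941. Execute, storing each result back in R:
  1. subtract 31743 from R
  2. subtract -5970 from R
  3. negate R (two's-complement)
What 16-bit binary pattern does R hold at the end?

Start: R = -17941 = 1011100111101011.
R = -17941 − 31743 = -49684; wraps to 15852 = 0011110111101100
R = 15852 − (-5970) = 21822 = 0101010100111110
R = −(21822) = -21822 = 1010101011000010

1010101011000010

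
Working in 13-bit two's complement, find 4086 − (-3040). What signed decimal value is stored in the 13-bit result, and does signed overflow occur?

-1066; overflow

4086 → 0111111110110
-3040 → 1010000100000
Subtract via negate-and-add: invert 1010000100000 + 1 = 0101111100000 (i.e. 3040).
  0111111110110
+ 0101111100000
= 1101111010110
Result 1101111010110: MSB = 1 → 7126 − 8192 = -1066.
Both addends (after negating the subtrahend) are non-negative but the stored result is negative: signed overflow. The true value 4086 − (-3040) = 7126 lies outside [-4096, 4095].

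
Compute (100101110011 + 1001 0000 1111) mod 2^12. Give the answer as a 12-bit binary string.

001010000010

  100101110011
+ 100100001111
= 001010000010  (discard carry-out 1)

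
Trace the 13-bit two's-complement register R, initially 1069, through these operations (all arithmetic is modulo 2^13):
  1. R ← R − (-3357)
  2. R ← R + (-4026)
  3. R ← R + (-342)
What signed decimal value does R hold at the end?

Start: R = 1069 = 0010000101101.
R = 1069 − (-3357) = 4426; wraps to -3766 = 1000101001010
R = -3766 + (-4026) = -7792; wraps to 400 = 0000110010000
R = 400 + (-342) = 58 = 0000000111010

58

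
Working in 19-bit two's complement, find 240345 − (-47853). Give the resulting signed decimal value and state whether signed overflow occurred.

240345 → 0111010101011011001
-47853 → 1110100010100010011
Subtract via negate-and-add: invert 1110100010100010011 + 1 = 0001011101011101101 (i.e. 47853).
  0111010101011011001
+ 0001011101011101101
= 1000110010111000110
Result 1000110010111000110: MSB = 1 → 288198 − 524288 = -236090.
Both addends (after negating the subtrahend) are non-negative but the stored result is negative: signed overflow. The true value 240345 − (-47853) = 288198 lies outside [-262144, 262143].

-236090; overflow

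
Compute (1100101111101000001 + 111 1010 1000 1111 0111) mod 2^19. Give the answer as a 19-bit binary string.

  1100101111101000001
+ 1111010100011110111
= 1100000100000111000  (discard carry-out 1)

1100000100000111000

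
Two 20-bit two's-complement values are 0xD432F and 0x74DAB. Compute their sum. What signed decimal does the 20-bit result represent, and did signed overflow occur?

299226; no overflow

0xD432F = 11010100001100101111 = -179409 (signed)
0x74DAB = 01110100110110101011 = 478635 (signed)
  11010100001100101111
+ 01110100110110101011
= 01001001000011011010  (discard carry-out 1)
Result 01001001000011011010: MSB = 0 → value 299226.
Addends have opposite signs, so signed overflow cannot occur.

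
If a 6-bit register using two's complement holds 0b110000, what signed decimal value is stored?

MSB is 1, so the value is negative.
Unsigned reading: 48. Subtract 2^6 = 64: 48 − 64 = -16.

-16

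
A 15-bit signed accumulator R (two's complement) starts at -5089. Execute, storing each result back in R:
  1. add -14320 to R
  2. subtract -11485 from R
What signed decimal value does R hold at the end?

Start: R = -5089 = 110110000011111.
R = -5089 + (-14320) = -19409; wraps to 13359 = 011010000101111
R = 13359 − (-11485) = 24844; wraps to -7924 = 110000100001100

-7924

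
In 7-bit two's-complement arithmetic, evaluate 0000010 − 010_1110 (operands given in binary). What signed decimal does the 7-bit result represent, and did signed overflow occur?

-44; no overflow

0000010 = 2 (signed)
010_1110 → 0101110 = 46 (signed)
Subtract via negate-and-add: invert 0101110 + 1 = 1010010 (i.e. -46).
  0000010
+ 1010010
= 1010100
Result 1010100: MSB = 1 → 84 − 128 = -44.
Addends (after negating the subtrahend) have opposite signs, so signed overflow cannot occur.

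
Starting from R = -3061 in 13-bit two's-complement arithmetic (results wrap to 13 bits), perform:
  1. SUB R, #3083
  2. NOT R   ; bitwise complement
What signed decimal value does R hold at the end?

Start: R = -3061 = 1010000001011.
R = -3061 − 3083 = -6144; wraps to 2048 = 0100000000000
R = NOT 0100000000000 = 1011111111111 = -2049

-2049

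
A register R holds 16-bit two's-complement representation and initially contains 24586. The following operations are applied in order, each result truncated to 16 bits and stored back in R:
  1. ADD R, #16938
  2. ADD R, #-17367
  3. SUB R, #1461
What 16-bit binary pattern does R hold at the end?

0101100010101000

Start: R = 24586 = 0110000000001010.
R = 24586 + 16938 = 41524; wraps to -24012 = 1010001000110100
R = -24012 + (-17367) = -41379; wraps to 24157 = 0101111001011101
R = 24157 − 1461 = 22696 = 0101100010101000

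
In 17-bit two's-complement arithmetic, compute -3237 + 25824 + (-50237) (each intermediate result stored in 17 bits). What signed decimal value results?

-27650

-3237 + 25824 = 22587 (00101100000111011)
22587 + (-50237) = -27650 (11001001111111110)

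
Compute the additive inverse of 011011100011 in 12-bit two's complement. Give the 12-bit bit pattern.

100100011101

Invert: 100100011100. Add 1: 100100011101.
Check: 011011100011 = 1763, 100100011101 = -1763.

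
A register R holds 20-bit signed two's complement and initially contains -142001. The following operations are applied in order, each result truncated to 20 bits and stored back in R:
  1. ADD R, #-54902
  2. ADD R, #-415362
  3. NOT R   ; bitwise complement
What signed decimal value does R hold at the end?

-436312

Start: R = -142001 = 11011101010101001111.
R = -142001 + (-54902) = -196903 = 11001111111011011001
R = -196903 + (-415362) = -612265; wraps to 436311 = 01101010100001010111
R = NOT 01101010100001010111 = 10010101011110101000 = -436312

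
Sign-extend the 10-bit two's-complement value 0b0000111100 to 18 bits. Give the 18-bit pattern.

000000000000111100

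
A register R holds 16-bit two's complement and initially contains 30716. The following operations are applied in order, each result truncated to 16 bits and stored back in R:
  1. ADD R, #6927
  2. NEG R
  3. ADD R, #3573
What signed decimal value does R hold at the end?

31466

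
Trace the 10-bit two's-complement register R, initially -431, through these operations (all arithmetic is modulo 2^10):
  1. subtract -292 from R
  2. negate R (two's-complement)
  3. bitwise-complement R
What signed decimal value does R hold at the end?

Start: R = -431 = 1001010001.
R = -431 − (-292) = -139 = 1101110101
R = −(-139) = 139 = 0010001011
R = NOT 0010001011 = 1101110100 = -140

-140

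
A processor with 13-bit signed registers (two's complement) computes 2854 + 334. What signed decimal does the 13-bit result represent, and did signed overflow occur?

3188; no overflow

2854 → 0101100100110
334 → 0000101001110
  0101100100110
+ 0000101001110
= 0110001110100
Result 0110001110100: MSB = 0 → value 3188.
Both addends are non-negative and so is the stored result: no signed overflow.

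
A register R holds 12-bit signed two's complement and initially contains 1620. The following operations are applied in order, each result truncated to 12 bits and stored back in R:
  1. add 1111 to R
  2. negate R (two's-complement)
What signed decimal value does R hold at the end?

Start: R = 1620 = 011001010100.
R = 1620 + 1111 = 2731; wraps to -1365 = 101010101011
R = −(-1365) = 1365 = 010101010101

1365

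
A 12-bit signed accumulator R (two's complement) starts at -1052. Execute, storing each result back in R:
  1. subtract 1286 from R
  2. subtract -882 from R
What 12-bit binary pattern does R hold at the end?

101001010000

Start: R = -1052 = 101111100100.
R = -1052 − 1286 = -2338; wraps to 1758 = 011011011110
R = 1758 − (-882) = 2640; wraps to -1456 = 101001010000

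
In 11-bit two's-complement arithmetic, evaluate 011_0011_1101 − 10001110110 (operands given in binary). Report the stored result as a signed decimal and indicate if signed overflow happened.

-313; overflow

011_0011_1101 → 01100111101 = 829 (signed)
10001110110 = -906 (signed)
Subtract via negate-and-add: invert 10001110110 + 1 = 01110001010 (i.e. 906).
  01100111101
+ 01110001010
= 11011000111
Result 11011000111: MSB = 1 → 1735 − 2048 = -313.
Both addends (after negating the subtrahend) are non-negative but the stored result is negative: signed overflow. The true value 829 − (-906) = 1735 lies outside [-1024, 1023].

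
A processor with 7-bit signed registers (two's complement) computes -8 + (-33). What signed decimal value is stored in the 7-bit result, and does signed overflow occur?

-41; no overflow

-8 → 1111000
-33 → 1011111
  1111000
+ 1011111
= 1010111  (discard carry-out 1)
Result 1010111: MSB = 1 → 87 − 128 = -41.
Both addends are negative and so is the stored result: no signed overflow.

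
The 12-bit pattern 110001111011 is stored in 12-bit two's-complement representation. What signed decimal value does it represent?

-901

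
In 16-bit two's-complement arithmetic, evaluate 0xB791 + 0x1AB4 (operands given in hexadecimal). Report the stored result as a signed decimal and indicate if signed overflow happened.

-11707; no overflow

0xB791 = 1011011110010001 = -18543 (signed)
0x1AB4 = 0001101010110100 = 6836 (signed)
  1011011110010001
+ 0001101010110100
= 1101001001000101
Result 1101001001000101: MSB = 1 → 53829 − 65536 = -11707.
Addends have opposite signs, so signed overflow cannot occur.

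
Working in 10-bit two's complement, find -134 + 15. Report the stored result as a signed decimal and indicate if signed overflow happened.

-134 → 1101111010
15 → 0000001111
  1101111010
+ 0000001111
= 1110001001
Result 1110001001: MSB = 1 → 905 − 1024 = -119.
Addends have opposite signs, so signed overflow cannot occur.

-119; no overflow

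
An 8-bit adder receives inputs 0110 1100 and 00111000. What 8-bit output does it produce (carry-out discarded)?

10100100

  01101100
+ 00111000
= 10100100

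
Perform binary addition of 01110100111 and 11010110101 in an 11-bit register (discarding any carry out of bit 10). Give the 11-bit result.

01001011100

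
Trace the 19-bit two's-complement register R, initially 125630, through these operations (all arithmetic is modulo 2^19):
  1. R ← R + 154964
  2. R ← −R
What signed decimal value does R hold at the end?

243694

Start: R = 125630 = 0011110101010111110.
R = 125630 + 154964 = 280594; wraps to -243694 = 1000100100000010010
R = −(-243694) = 243694 = 0111011011111101110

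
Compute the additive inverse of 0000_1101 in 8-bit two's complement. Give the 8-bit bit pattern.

Invert: 11110010. Add 1: 11110011.

11110011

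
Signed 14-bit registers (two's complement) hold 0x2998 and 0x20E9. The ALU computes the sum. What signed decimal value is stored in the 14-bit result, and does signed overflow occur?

2689; overflow

0x2998 = 10100110011000 = -5736 (signed)
0x20E9 = 10000011101001 = -7959 (signed)
  10100110011000
+ 10000011101001
= 00101010000001  (discard carry-out 1)
Result 00101010000001: MSB = 0 → value 2689.
Both addends are negative but the stored result is non-negative: signed overflow. The true value -5736 + (-7959) = -13695 lies outside [-8192, 8191].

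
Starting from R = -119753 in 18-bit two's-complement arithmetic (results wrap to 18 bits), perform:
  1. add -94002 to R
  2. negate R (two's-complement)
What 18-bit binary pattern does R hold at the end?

110100001011111011

Start: R = -119753 = 100010110000110111.
R = -119753 + (-94002) = -213755; wraps to 48389 = 001011110100000101
R = −(48389) = -48389 = 110100001011111011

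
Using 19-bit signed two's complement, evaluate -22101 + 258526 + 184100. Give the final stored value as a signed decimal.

-22101 + 258526 = 236425 (0111001101110001001)
236425 + 184100 = 420525 → wraps to -103763 (1100110101010101101)

-103763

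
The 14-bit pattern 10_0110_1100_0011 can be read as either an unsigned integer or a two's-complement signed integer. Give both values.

Unsigned: 10011011000011 = 9923.
Signed: MSB=1 → 9923 − 16384 = -6461.

unsigned = 9923, signed = -6461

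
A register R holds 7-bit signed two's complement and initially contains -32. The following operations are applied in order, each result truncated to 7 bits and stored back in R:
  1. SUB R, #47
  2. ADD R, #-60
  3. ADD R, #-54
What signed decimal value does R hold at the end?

63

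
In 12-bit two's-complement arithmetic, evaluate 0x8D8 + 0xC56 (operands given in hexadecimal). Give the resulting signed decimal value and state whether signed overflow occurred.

0x8D8 = 100011011000 = -1832 (signed)
0xC56 = 110001010110 = -938 (signed)
  100011011000
+ 110001010110
= 010100101110  (discard carry-out 1)
Result 010100101110: MSB = 0 → value 1326.
Both addends are negative but the stored result is non-negative: signed overflow. The true value -1832 + (-938) = -2770 lies outside [-2048, 2047].

1326; overflow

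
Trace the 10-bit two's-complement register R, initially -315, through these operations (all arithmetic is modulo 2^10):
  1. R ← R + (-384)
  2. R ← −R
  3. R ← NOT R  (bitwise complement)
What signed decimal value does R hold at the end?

324

Start: R = -315 = 1011000101.
R = -315 + (-384) = -699; wraps to 325 = 0101000101
R = −(325) = -325 = 1010111011
R = NOT 1010111011 = 0101000100 = 324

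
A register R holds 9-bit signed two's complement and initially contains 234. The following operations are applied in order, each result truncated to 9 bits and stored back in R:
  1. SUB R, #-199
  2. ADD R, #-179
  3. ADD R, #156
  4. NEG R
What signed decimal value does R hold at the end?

102

Start: R = 234 = 011101010.
R = 234 − (-199) = 433; wraps to -79 = 110110001
R = -79 + (-179) = -258; wraps to 254 = 011111110
R = 254 + 156 = 410; wraps to -102 = 110011010
R = −(-102) = 102 = 001100110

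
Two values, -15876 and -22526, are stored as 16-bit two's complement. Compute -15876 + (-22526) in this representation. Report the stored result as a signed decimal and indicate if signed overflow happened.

-15876 → 1100000111111100
-22526 → 1010100000000010
  1100000111111100
+ 1010100000000010
= 0110100111111110  (discard carry-out 1)
Result 0110100111111110: MSB = 0 → value 27134.
Both addends are negative but the stored result is non-negative: signed overflow. The true value -15876 + (-22526) = -38402 lies outside [-32768, 32767].

27134; overflow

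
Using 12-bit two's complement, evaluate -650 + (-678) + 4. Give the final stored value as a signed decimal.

-1324

-650 + (-678) = -1328 (101011010000)
-1328 + 4 = -1324 (101011010100)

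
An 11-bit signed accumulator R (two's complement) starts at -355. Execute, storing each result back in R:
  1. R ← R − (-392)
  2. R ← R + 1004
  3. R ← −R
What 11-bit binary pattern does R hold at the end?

Start: R = -355 = 11010011101.
R = -355 − (-392) = 37 = 00000100101
R = 37 + 1004 = 1041; wraps to -1007 = 10000010001
R = −(-1007) = 1007 = 01111101111

01111101111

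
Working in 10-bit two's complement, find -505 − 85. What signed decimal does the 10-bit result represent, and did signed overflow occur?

434; overflow

-505 → 1000000111
85 → 0001010101
Subtract via negate-and-add: invert 0001010101 + 1 = 1110101011 (i.e. -85).
  1000000111
+ 1110101011
= 0110110010  (discard carry-out 1)
Result 0110110010: MSB = 0 → value 434.
Both addends (after negating the subtrahend) are negative but the stored result is non-negative: signed overflow. The true value -505 − 85 = -590 lies outside [-512, 511].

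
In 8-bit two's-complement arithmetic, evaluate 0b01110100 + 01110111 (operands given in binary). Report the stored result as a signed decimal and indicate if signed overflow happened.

-21; overflow

0b01110100 → 01110100 = 116 (signed)
01110111 = 119 (signed)
  01110100
+ 01110111
= 11101011
Result 11101011: MSB = 1 → 235 − 256 = -21.
Both addends are non-negative but the stored result is negative: signed overflow. The true value 116 + 119 = 235 lies outside [-128, 127].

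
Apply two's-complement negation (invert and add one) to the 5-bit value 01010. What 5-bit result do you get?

Invert: 10101. Add 1: 10110.
Check: 01010 = 10, 10110 = -10.

10110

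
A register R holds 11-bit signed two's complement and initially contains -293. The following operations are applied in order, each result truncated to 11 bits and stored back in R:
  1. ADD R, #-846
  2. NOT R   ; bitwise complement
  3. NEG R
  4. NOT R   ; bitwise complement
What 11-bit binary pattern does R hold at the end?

Start: R = -293 = 11011011011.
R = -293 + (-846) = -1139; wraps to 909 = 01110001101
R = NOT 01110001101 = 10001110010 = -910
R = −(-910) = 910 = 01110001110
R = NOT 01110001110 = 10001110001 = -911

10001110001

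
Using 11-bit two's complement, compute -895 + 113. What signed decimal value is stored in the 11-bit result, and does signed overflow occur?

-782; no overflow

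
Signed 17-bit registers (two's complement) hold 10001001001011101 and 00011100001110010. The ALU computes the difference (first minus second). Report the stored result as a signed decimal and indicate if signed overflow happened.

55787; overflow

10001001001011101 = -60835 (signed)
00011100001110010 = 14450 (signed)
Subtract via negate-and-add: invert 00011100001110010 + 1 = 11100011110001110 (i.e. -14450).
  10001001001011101
+ 11100011110001110
= 01101100111101011  (discard carry-out 1)
Result 01101100111101011: MSB = 0 → value 55787.
Both addends (after negating the subtrahend) are negative but the stored result is non-negative: signed overflow. The true value -60835 − 14450 = -75285 lies outside [-65536, 65535].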